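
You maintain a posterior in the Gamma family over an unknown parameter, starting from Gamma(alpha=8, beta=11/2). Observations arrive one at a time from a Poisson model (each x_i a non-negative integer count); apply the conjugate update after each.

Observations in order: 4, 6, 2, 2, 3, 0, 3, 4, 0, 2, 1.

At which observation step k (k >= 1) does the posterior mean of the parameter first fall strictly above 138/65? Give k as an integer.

obs 1: x=4 → posterior Gamma(12, 13/2)
obs 2: x=6 → posterior Gamma(18, 15/2)
obs 3: x=2 → posterior Gamma(20, 17/2)
obs 4: x=2 → posterior Gamma(22, 19/2)
obs 5: x=3 → posterior Gamma(25, 21/2)
obs 6: x=0 → posterior Gamma(25, 23/2)
obs 7: x=3 → posterior Gamma(28, 25/2)
obs 8: x=4 → posterior Gamma(32, 27/2)
obs 9: x=0 → posterior Gamma(32, 29/2)
obs 10: x=2 → posterior Gamma(34, 31/2)
obs 11: x=1 → posterior Gamma(35, 33/2)

k = 2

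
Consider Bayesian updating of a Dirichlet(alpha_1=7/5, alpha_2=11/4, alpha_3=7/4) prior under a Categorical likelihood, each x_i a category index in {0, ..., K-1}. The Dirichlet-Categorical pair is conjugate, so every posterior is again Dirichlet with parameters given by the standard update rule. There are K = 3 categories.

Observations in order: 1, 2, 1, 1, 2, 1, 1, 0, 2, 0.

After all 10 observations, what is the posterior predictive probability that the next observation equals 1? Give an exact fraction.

obs 1: x=1 → posterior Dirichlet(7/5, 15/4, 7/4)
obs 2: x=2 → posterior Dirichlet(7/5, 15/4, 11/4)
obs 3: x=1 → posterior Dirichlet(7/5, 19/4, 11/4)
obs 4: x=1 → posterior Dirichlet(7/5, 23/4, 11/4)
obs 5: x=2 → posterior Dirichlet(7/5, 23/4, 15/4)
obs 6: x=1 → posterior Dirichlet(7/5, 27/4, 15/4)
obs 7: x=1 → posterior Dirichlet(7/5, 31/4, 15/4)
obs 8: x=0 → posterior Dirichlet(12/5, 31/4, 15/4)
obs 9: x=2 → posterior Dirichlet(12/5, 31/4, 19/4)
obs 10: x=0 → posterior Dirichlet(17/5, 31/4, 19/4)

155/318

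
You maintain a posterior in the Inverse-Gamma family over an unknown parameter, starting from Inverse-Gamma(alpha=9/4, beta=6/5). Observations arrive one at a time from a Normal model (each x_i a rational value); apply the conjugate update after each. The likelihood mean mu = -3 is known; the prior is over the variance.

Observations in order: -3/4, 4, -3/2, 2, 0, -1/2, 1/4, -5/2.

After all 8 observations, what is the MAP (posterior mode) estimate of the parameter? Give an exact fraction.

4391/580

obs 1: x=-3/4 → posterior Inverse-Gamma(11/4, 597/160)
obs 2: x=4 → posterior Inverse-Gamma(13/4, 4517/160)
obs 3: x=-3/2 → posterior Inverse-Gamma(15/4, 4697/160)
obs 4: x=2 → posterior Inverse-Gamma(17/4, 6697/160)
obs 5: x=0 → posterior Inverse-Gamma(19/4, 7417/160)
obs 6: x=-1/2 → posterior Inverse-Gamma(21/4, 7917/160)
obs 7: x=1/4 → posterior Inverse-Gamma(23/4, 4381/80)
obs 8: x=-5/2 → posterior Inverse-Gamma(25/4, 4391/80)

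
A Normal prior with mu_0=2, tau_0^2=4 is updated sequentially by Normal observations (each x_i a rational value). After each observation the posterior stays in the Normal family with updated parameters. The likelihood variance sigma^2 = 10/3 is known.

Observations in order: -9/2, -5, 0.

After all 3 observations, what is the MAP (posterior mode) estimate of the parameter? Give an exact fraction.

-47/23

obs 1: x=-9/2 → posterior Normal(-17/11, 20/11)
obs 2: x=-5 → posterior Normal(-47/17, 20/17)
obs 3: x=0 → posterior Normal(-47/23, 20/23)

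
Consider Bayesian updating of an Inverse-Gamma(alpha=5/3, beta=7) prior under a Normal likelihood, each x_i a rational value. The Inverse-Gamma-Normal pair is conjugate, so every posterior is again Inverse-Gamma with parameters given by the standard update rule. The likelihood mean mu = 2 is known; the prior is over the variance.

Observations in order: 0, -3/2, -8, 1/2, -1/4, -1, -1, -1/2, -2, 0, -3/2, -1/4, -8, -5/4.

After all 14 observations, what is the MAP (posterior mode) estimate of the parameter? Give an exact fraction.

14865/928

obs 1: x=0 → posterior Inverse-Gamma(13/6, 9)
obs 2: x=-3/2 → posterior Inverse-Gamma(8/3, 121/8)
obs 3: x=-8 → posterior Inverse-Gamma(19/6, 521/8)
obs 4: x=1/2 → posterior Inverse-Gamma(11/3, 265/4)
obs 5: x=-1/4 → posterior Inverse-Gamma(25/6, 2201/32)
obs 6: x=-1 → posterior Inverse-Gamma(14/3, 2345/32)
obs 7: x=-1 → posterior Inverse-Gamma(31/6, 2489/32)
obs 8: x=-1/2 → posterior Inverse-Gamma(17/3, 2589/32)
obs 9: x=-2 → posterior Inverse-Gamma(37/6, 2845/32)
obs 10: x=0 → posterior Inverse-Gamma(20/3, 2909/32)
obs 11: x=-3/2 → posterior Inverse-Gamma(43/6, 3105/32)
obs 12: x=-1/4 → posterior Inverse-Gamma(23/3, 1593/16)
obs 13: x=-8 → posterior Inverse-Gamma(49/6, 2393/16)
obs 14: x=-5/4 → posterior Inverse-Gamma(26/3, 4955/32)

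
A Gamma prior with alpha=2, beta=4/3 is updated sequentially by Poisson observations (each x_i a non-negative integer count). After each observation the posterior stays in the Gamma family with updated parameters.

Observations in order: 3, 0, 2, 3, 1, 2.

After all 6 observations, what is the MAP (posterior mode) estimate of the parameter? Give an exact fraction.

obs 1: x=3 → posterior Gamma(5, 7/3)
obs 2: x=0 → posterior Gamma(5, 10/3)
obs 3: x=2 → posterior Gamma(7, 13/3)
obs 4: x=3 → posterior Gamma(10, 16/3)
obs 5: x=1 → posterior Gamma(11, 19/3)
obs 6: x=2 → posterior Gamma(13, 22/3)

18/11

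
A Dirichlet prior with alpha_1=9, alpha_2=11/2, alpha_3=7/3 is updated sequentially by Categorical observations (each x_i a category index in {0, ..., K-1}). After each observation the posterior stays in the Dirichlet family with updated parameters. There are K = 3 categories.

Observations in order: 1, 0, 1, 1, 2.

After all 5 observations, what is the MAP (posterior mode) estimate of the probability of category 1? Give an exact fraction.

45/113

obs 1: x=1 → posterior Dirichlet(9, 13/2, 7/3)
obs 2: x=0 → posterior Dirichlet(10, 13/2, 7/3)
obs 3: x=1 → posterior Dirichlet(10, 15/2, 7/3)
obs 4: x=1 → posterior Dirichlet(10, 17/2, 7/3)
obs 5: x=2 → posterior Dirichlet(10, 17/2, 10/3)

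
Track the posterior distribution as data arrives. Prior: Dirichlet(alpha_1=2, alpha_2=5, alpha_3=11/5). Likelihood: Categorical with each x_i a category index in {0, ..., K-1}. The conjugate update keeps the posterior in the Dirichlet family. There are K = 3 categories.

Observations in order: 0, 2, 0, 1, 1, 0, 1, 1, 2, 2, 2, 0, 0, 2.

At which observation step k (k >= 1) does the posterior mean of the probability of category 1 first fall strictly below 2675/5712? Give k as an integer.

k = 2

obs 1: x=0 → posterior Dirichlet(3, 5, 11/5)
obs 2: x=2 → posterior Dirichlet(3, 5, 16/5)
obs 3: x=0 → posterior Dirichlet(4, 5, 16/5)
obs 4: x=1 → posterior Dirichlet(4, 6, 16/5)
obs 5: x=1 → posterior Dirichlet(4, 7, 16/5)
obs 6: x=0 → posterior Dirichlet(5, 7, 16/5)
obs 7: x=1 → posterior Dirichlet(5, 8, 16/5)
obs 8: x=1 → posterior Dirichlet(5, 9, 16/5)
obs 9: x=2 → posterior Dirichlet(5, 9, 21/5)
obs 10: x=2 → posterior Dirichlet(5, 9, 26/5)
obs 11: x=2 → posterior Dirichlet(5, 9, 31/5)
obs 12: x=0 → posterior Dirichlet(6, 9, 31/5)
obs 13: x=0 → posterior Dirichlet(7, 9, 31/5)
obs 14: x=2 → posterior Dirichlet(7, 9, 36/5)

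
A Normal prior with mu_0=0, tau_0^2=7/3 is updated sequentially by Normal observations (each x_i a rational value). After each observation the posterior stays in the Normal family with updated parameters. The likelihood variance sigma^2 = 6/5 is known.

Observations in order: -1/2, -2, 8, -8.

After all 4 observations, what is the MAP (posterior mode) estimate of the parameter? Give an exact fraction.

obs 1: x=-1/2 → posterior Normal(-35/106, 42/53)
obs 2: x=-2 → posterior Normal(-175/176, 21/44)
obs 3: x=8 → posterior Normal(385/246, 14/41)
obs 4: x=-8 → posterior Normal(-175/316, 21/79)

-175/316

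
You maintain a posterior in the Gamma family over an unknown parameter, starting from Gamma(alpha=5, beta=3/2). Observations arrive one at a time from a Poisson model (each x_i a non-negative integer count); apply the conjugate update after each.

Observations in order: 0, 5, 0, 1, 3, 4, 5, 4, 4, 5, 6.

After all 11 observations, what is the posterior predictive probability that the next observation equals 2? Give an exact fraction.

62245341094615332534073504078264704730827361345291137695312500/318334983598941745631063567258138003973311712991447709945617947

obs 1: x=0 → posterior Gamma(5, 5/2)
obs 2: x=5 → posterior Gamma(10, 7/2)
obs 3: x=0 → posterior Gamma(10, 9/2)
obs 4: x=1 → posterior Gamma(11, 11/2)
obs 5: x=3 → posterior Gamma(14, 13/2)
obs 6: x=4 → posterior Gamma(18, 15/2)
obs 7: x=5 → posterior Gamma(23, 17/2)
obs 8: x=4 → posterior Gamma(27, 19/2)
obs 9: x=4 → posterior Gamma(31, 21/2)
obs 10: x=5 → posterior Gamma(36, 23/2)
obs 11: x=6 → posterior Gamma(42, 25/2)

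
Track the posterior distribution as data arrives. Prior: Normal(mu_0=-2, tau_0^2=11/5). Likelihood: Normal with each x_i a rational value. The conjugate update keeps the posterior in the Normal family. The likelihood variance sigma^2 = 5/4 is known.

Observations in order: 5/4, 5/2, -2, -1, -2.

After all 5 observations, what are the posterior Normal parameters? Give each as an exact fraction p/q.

obs 1: x=5/4 → posterior Normal(5/69, 55/69)
obs 2: x=5/2 → posterior Normal(115/113, 55/113)
obs 3: x=-2 → posterior Normal(27/157, 55/157)
obs 4: x=-1 → posterior Normal(-17/201, 55/201)
obs 5: x=-2 → posterior Normal(-3/7, 11/49)

mu_0=-3/7, tau_0^2=11/49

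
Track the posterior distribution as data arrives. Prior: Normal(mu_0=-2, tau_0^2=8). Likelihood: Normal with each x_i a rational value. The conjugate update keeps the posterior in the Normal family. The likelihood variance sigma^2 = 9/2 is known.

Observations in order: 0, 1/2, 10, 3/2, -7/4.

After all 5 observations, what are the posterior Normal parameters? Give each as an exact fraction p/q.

mu_0=146/89, tau_0^2=72/89

obs 1: x=0 → posterior Normal(-18/25, 72/25)
obs 2: x=1/2 → posterior Normal(-10/41, 72/41)
obs 3: x=10 → posterior Normal(50/19, 24/19)
obs 4: x=3/2 → posterior Normal(174/73, 72/73)
obs 5: x=-7/4 → posterior Normal(146/89, 72/89)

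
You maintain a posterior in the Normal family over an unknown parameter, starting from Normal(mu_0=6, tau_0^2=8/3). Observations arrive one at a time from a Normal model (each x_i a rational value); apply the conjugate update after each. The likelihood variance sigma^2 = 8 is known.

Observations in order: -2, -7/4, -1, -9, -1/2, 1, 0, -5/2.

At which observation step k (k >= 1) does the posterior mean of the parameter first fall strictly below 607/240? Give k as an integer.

k = 3

obs 1: x=-2 → posterior Normal(4, 2)
obs 2: x=-7/4 → posterior Normal(57/20, 8/5)
obs 3: x=-1 → posterior Normal(53/24, 4/3)
obs 4: x=-9 → posterior Normal(17/28, 8/7)
obs 5: x=-1/2 → posterior Normal(15/32, 1)
obs 6: x=1 → posterior Normal(19/36, 8/9)
obs 7: x=0 → posterior Normal(19/40, 4/5)
obs 8: x=-5/2 → posterior Normal(9/44, 8/11)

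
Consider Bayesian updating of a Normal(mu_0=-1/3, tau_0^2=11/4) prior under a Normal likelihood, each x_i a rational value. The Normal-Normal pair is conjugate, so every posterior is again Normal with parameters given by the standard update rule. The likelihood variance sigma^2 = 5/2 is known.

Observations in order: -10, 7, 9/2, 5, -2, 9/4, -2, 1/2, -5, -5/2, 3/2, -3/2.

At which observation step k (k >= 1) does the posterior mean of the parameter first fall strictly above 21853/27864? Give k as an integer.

k = 4

obs 1: x=-10 → posterior Normal(-340/63, 55/42)
obs 2: x=7 → posterior Normal(-109/96, 55/64)
obs 3: x=9/2 → posterior Normal(79/258, 55/86)
obs 4: x=5 → posterior Normal(409/324, 55/108)
obs 5: x=-2 → posterior Normal(277/390, 11/26)
obs 6: x=9/4 → posterior Normal(851/912, 55/152)
obs 7: x=-2 → posterior Normal(587/1044, 55/174)
obs 8: x=1/2 → posterior Normal(653/1176, 55/196)
obs 9: x=-5 → posterior Normal(-7/1308, 55/218)
obs 10: x=-5/2 → posterior Normal(-337/1440, 11/48)
obs 11: x=3/2 → posterior Normal(-139/1572, 55/262)
obs 12: x=-3/2 → posterior Normal(-337/1704, 55/284)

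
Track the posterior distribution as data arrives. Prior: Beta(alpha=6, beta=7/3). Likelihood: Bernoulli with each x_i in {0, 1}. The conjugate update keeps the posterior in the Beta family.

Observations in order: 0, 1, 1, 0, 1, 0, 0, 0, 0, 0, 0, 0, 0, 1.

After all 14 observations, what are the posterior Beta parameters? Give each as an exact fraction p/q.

alpha=10, beta=37/3

obs 1: x=0 → posterior Beta(6, 10/3)
obs 2: x=1 → posterior Beta(7, 10/3)
obs 3: x=1 → posterior Beta(8, 10/3)
obs 4: x=0 → posterior Beta(8, 13/3)
obs 5: x=1 → posterior Beta(9, 13/3)
obs 6: x=0 → posterior Beta(9, 16/3)
obs 7: x=0 → posterior Beta(9, 19/3)
obs 8: x=0 → posterior Beta(9, 22/3)
obs 9: x=0 → posterior Beta(9, 25/3)
obs 10: x=0 → posterior Beta(9, 28/3)
obs 11: x=0 → posterior Beta(9, 31/3)
obs 12: x=0 → posterior Beta(9, 34/3)
obs 13: x=0 → posterior Beta(9, 37/3)
obs 14: x=1 → posterior Beta(10, 37/3)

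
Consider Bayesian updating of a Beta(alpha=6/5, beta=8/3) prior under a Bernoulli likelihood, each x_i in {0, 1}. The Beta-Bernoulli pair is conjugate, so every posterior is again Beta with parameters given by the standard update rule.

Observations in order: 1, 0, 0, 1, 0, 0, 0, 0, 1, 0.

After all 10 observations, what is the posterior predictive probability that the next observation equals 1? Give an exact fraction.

obs 1: x=1 → posterior Beta(11/5, 8/3)
obs 2: x=0 → posterior Beta(11/5, 11/3)
obs 3: x=0 → posterior Beta(11/5, 14/3)
obs 4: x=1 → posterior Beta(16/5, 14/3)
obs 5: x=0 → posterior Beta(16/5, 17/3)
obs 6: x=0 → posterior Beta(16/5, 20/3)
obs 7: x=0 → posterior Beta(16/5, 23/3)
obs 8: x=0 → posterior Beta(16/5, 26/3)
obs 9: x=1 → posterior Beta(21/5, 26/3)
obs 10: x=0 → posterior Beta(21/5, 29/3)

63/208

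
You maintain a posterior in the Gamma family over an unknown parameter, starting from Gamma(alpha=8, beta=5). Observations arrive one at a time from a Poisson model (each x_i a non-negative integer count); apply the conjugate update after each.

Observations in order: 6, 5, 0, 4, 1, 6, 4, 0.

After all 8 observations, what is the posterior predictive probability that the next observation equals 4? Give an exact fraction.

706018177781129146056701949579120362333715/5102315572821209642898326434532439158161408

obs 1: x=6 → posterior Gamma(14, 6)
obs 2: x=5 → posterior Gamma(19, 7)
obs 3: x=0 → posterior Gamma(19, 8)
obs 4: x=4 → posterior Gamma(23, 9)
obs 5: x=1 → posterior Gamma(24, 10)
obs 6: x=6 → posterior Gamma(30, 11)
obs 7: x=4 → posterior Gamma(34, 12)
obs 8: x=0 → posterior Gamma(34, 13)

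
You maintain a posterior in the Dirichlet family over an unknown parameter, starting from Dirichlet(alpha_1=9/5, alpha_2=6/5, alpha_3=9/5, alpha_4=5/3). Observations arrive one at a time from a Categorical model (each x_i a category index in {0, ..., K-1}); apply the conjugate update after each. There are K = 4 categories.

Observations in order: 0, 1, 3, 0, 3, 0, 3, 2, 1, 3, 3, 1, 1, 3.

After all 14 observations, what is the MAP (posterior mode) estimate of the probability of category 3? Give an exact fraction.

100/247

obs 1: x=0 → posterior Dirichlet(14/5, 6/5, 9/5, 5/3)
obs 2: x=1 → posterior Dirichlet(14/5, 11/5, 9/5, 5/3)
obs 3: x=3 → posterior Dirichlet(14/5, 11/5, 9/5, 8/3)
obs 4: x=0 → posterior Dirichlet(19/5, 11/5, 9/5, 8/3)
obs 5: x=3 → posterior Dirichlet(19/5, 11/5, 9/5, 11/3)
obs 6: x=0 → posterior Dirichlet(24/5, 11/5, 9/5, 11/3)
obs 7: x=3 → posterior Dirichlet(24/5, 11/5, 9/5, 14/3)
obs 8: x=2 → posterior Dirichlet(24/5, 11/5, 14/5, 14/3)
obs 9: x=1 → posterior Dirichlet(24/5, 16/5, 14/5, 14/3)
obs 10: x=3 → posterior Dirichlet(24/5, 16/5, 14/5, 17/3)
obs 11: x=3 → posterior Dirichlet(24/5, 16/5, 14/5, 20/3)
obs 12: x=1 → posterior Dirichlet(24/5, 21/5, 14/5, 20/3)
obs 13: x=1 → posterior Dirichlet(24/5, 26/5, 14/5, 20/3)
obs 14: x=3 → posterior Dirichlet(24/5, 26/5, 14/5, 23/3)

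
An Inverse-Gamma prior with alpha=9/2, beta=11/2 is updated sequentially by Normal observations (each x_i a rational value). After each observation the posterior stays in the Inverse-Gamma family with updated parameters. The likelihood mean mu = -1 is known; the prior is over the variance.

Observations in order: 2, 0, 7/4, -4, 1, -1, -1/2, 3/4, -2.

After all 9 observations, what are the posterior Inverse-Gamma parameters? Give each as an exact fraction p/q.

obs 1: x=2 → posterior Inverse-Gamma(5, 10)
obs 2: x=0 → posterior Inverse-Gamma(11/2, 21/2)
obs 3: x=7/4 → posterior Inverse-Gamma(6, 457/32)
obs 4: x=-4 → posterior Inverse-Gamma(13/2, 601/32)
obs 5: x=1 → posterior Inverse-Gamma(7, 665/32)
obs 6: x=-1 → posterior Inverse-Gamma(15/2, 665/32)
obs 7: x=-1/2 → posterior Inverse-Gamma(8, 669/32)
obs 8: x=3/4 → posterior Inverse-Gamma(17/2, 359/16)
obs 9: x=-2 → posterior Inverse-Gamma(9, 367/16)

alpha=9, beta=367/16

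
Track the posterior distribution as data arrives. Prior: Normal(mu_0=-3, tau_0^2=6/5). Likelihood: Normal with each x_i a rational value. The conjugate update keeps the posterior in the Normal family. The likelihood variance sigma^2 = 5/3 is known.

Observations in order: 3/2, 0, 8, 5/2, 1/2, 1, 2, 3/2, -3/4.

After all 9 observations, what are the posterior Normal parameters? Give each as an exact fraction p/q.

mu_0=435/374, tau_0^2=30/187

obs 1: x=3/2 → posterior Normal(-48/43, 30/43)
obs 2: x=0 → posterior Normal(-48/61, 30/61)
obs 3: x=8 → posterior Normal(96/79, 30/79)
obs 4: x=5/2 → posterior Normal(141/97, 30/97)
obs 5: x=1/2 → posterior Normal(30/23, 6/23)
obs 6: x=1 → posterior Normal(24/19, 30/133)
obs 7: x=2 → posterior Normal(204/151, 30/151)
obs 8: x=3/2 → posterior Normal(231/169, 30/169)
obs 9: x=-3/4 → posterior Normal(435/374, 30/187)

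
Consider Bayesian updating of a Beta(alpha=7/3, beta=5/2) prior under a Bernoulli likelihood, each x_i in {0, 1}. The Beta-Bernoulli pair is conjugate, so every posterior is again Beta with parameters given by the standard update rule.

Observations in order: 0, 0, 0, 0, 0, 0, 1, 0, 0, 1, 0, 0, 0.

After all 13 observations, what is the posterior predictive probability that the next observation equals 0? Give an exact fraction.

81/107

obs 1: x=0 → posterior Beta(7/3, 7/2)
obs 2: x=0 → posterior Beta(7/3, 9/2)
obs 3: x=0 → posterior Beta(7/3, 11/2)
obs 4: x=0 → posterior Beta(7/3, 13/2)
obs 5: x=0 → posterior Beta(7/3, 15/2)
obs 6: x=0 → posterior Beta(7/3, 17/2)
obs 7: x=1 → posterior Beta(10/3, 17/2)
obs 8: x=0 → posterior Beta(10/3, 19/2)
obs 9: x=0 → posterior Beta(10/3, 21/2)
obs 10: x=1 → posterior Beta(13/3, 21/2)
obs 11: x=0 → posterior Beta(13/3, 23/2)
obs 12: x=0 → posterior Beta(13/3, 25/2)
obs 13: x=0 → posterior Beta(13/3, 27/2)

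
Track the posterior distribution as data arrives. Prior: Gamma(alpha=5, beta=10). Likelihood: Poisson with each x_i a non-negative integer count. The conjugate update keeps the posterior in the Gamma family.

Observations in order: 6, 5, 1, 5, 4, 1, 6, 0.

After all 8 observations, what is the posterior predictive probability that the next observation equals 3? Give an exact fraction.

1737410009783897978850402642321751537153474560/10842505080063916320800450434338728415281531281

obs 1: x=6 → posterior Gamma(11, 11)
obs 2: x=5 → posterior Gamma(16, 12)
obs 3: x=1 → posterior Gamma(17, 13)
obs 4: x=5 → posterior Gamma(22, 14)
obs 5: x=4 → posterior Gamma(26, 15)
obs 6: x=1 → posterior Gamma(27, 16)
obs 7: x=6 → posterior Gamma(33, 17)
obs 8: x=0 → posterior Gamma(33, 18)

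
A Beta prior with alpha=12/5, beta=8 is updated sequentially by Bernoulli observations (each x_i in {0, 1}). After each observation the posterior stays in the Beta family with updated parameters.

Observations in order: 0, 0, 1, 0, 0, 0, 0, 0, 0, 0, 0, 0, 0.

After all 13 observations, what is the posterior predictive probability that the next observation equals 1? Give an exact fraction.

obs 1: x=0 → posterior Beta(12/5, 9)
obs 2: x=0 → posterior Beta(12/5, 10)
obs 3: x=1 → posterior Beta(17/5, 10)
obs 4: x=0 → posterior Beta(17/5, 11)
obs 5: x=0 → posterior Beta(17/5, 12)
obs 6: x=0 → posterior Beta(17/5, 13)
obs 7: x=0 → posterior Beta(17/5, 14)
obs 8: x=0 → posterior Beta(17/5, 15)
obs 9: x=0 → posterior Beta(17/5, 16)
obs 10: x=0 → posterior Beta(17/5, 17)
obs 11: x=0 → posterior Beta(17/5, 18)
obs 12: x=0 → posterior Beta(17/5, 19)
obs 13: x=0 → posterior Beta(17/5, 20)

17/117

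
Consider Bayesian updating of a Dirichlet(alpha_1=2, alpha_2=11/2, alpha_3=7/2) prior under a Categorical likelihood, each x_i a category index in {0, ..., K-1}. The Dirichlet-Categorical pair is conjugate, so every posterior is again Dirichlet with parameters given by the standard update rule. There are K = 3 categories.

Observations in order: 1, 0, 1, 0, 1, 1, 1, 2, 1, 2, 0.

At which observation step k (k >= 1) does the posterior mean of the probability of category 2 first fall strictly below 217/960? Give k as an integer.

obs 1: x=1 → posterior Dirichlet(2, 13/2, 7/2)
obs 2: x=0 → posterior Dirichlet(3, 13/2, 7/2)
obs 3: x=1 → posterior Dirichlet(3, 15/2, 7/2)
obs 4: x=0 → posterior Dirichlet(4, 15/2, 7/2)
obs 5: x=1 → posterior Dirichlet(4, 17/2, 7/2)
obs 6: x=1 → posterior Dirichlet(4, 19/2, 7/2)
obs 7: x=1 → posterior Dirichlet(4, 21/2, 7/2)
obs 8: x=2 → posterior Dirichlet(4, 21/2, 9/2)
obs 9: x=1 → posterior Dirichlet(4, 23/2, 9/2)
obs 10: x=2 → posterior Dirichlet(4, 23/2, 11/2)
obs 11: x=0 → posterior Dirichlet(5, 23/2, 11/2)

k = 5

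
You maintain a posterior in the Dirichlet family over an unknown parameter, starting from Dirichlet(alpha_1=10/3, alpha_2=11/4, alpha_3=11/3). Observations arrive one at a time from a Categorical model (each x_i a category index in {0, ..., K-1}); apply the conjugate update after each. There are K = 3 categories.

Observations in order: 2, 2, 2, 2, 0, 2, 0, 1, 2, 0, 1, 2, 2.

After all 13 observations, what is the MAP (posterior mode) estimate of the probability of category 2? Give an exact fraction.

128/237

obs 1: x=2 → posterior Dirichlet(10/3, 11/4, 14/3)
obs 2: x=2 → posterior Dirichlet(10/3, 11/4, 17/3)
obs 3: x=2 → posterior Dirichlet(10/3, 11/4, 20/3)
obs 4: x=2 → posterior Dirichlet(10/3, 11/4, 23/3)
obs 5: x=0 → posterior Dirichlet(13/3, 11/4, 23/3)
obs 6: x=2 → posterior Dirichlet(13/3, 11/4, 26/3)
obs 7: x=0 → posterior Dirichlet(16/3, 11/4, 26/3)
obs 8: x=1 → posterior Dirichlet(16/3, 15/4, 26/3)
obs 9: x=2 → posterior Dirichlet(16/3, 15/4, 29/3)
obs 10: x=0 → posterior Dirichlet(19/3, 15/4, 29/3)
obs 11: x=1 → posterior Dirichlet(19/3, 19/4, 29/3)
obs 12: x=2 → posterior Dirichlet(19/3, 19/4, 32/3)
obs 13: x=2 → posterior Dirichlet(19/3, 19/4, 35/3)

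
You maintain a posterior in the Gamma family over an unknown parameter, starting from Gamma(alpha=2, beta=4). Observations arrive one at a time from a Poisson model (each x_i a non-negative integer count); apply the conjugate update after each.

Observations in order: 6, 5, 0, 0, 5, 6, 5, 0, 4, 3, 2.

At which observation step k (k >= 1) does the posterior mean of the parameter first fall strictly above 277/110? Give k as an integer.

k = 7

obs 1: x=6 → posterior Gamma(8, 5)
obs 2: x=5 → posterior Gamma(13, 6)
obs 3: x=0 → posterior Gamma(13, 7)
obs 4: x=0 → posterior Gamma(13, 8)
obs 5: x=5 → posterior Gamma(18, 9)
obs 6: x=6 → posterior Gamma(24, 10)
obs 7: x=5 → posterior Gamma(29, 11)
obs 8: x=0 → posterior Gamma(29, 12)
obs 9: x=4 → posterior Gamma(33, 13)
obs 10: x=3 → posterior Gamma(36, 14)
obs 11: x=2 → posterior Gamma(38, 15)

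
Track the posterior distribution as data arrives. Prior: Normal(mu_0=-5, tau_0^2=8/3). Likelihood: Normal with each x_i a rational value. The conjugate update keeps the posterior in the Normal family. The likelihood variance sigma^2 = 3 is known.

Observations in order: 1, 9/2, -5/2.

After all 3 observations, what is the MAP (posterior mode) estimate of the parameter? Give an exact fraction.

obs 1: x=1 → posterior Normal(-37/17, 24/17)
obs 2: x=9/2 → posterior Normal(-1/25, 24/25)
obs 3: x=-5/2 → posterior Normal(-7/11, 8/11)

-7/11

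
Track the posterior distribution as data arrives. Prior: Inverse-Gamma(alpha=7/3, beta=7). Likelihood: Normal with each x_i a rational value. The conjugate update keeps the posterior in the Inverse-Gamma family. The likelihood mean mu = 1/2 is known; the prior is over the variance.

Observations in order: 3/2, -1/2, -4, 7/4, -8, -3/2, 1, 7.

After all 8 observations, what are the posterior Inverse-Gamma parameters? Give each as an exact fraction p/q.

obs 1: x=3/2 → posterior Inverse-Gamma(17/6, 15/2)
obs 2: x=-1/2 → posterior Inverse-Gamma(10/3, 8)
obs 3: x=-4 → posterior Inverse-Gamma(23/6, 145/8)
obs 4: x=7/4 → posterior Inverse-Gamma(13/3, 605/32)
obs 5: x=-8 → posterior Inverse-Gamma(29/6, 1761/32)
obs 6: x=-3/2 → posterior Inverse-Gamma(16/3, 1825/32)
obs 7: x=1 → posterior Inverse-Gamma(35/6, 1829/32)
obs 8: x=7 → posterior Inverse-Gamma(19/3, 2505/32)

alpha=19/3, beta=2505/32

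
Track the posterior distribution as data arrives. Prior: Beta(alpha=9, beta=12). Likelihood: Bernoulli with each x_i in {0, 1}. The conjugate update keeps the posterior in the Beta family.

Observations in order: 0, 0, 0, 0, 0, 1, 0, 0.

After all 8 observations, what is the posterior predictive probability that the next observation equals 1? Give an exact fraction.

10/29

obs 1: x=0 → posterior Beta(9, 13)
obs 2: x=0 → posterior Beta(9, 14)
obs 3: x=0 → posterior Beta(9, 15)
obs 4: x=0 → posterior Beta(9, 16)
obs 5: x=0 → posterior Beta(9, 17)
obs 6: x=1 → posterior Beta(10, 17)
obs 7: x=0 → posterior Beta(10, 18)
obs 8: x=0 → posterior Beta(10, 19)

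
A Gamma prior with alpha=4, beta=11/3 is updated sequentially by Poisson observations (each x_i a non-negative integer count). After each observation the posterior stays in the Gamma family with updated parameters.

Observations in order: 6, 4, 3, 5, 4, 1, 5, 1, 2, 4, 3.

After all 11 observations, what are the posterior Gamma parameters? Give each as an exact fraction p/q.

obs 1: x=6 → posterior Gamma(10, 14/3)
obs 2: x=4 → posterior Gamma(14, 17/3)
obs 3: x=3 → posterior Gamma(17, 20/3)
obs 4: x=5 → posterior Gamma(22, 23/3)
obs 5: x=4 → posterior Gamma(26, 26/3)
obs 6: x=1 → posterior Gamma(27, 29/3)
obs 7: x=5 → posterior Gamma(32, 32/3)
obs 8: x=1 → posterior Gamma(33, 35/3)
obs 9: x=2 → posterior Gamma(35, 38/3)
obs 10: x=4 → posterior Gamma(39, 41/3)
obs 11: x=3 → posterior Gamma(42, 44/3)

alpha=42, beta=44/3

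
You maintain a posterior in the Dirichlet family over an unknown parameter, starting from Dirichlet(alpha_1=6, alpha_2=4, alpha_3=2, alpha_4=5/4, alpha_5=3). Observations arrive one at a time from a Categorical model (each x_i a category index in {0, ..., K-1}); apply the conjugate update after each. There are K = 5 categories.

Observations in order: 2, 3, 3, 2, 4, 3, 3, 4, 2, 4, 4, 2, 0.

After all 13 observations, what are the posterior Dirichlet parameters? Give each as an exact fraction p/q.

alpha_1=7, alpha_2=4, alpha_3=6, alpha_4=21/4, alpha_5=7

obs 1: x=2 → posterior Dirichlet(6, 4, 3, 5/4, 3)
obs 2: x=3 → posterior Dirichlet(6, 4, 3, 9/4, 3)
obs 3: x=3 → posterior Dirichlet(6, 4, 3, 13/4, 3)
obs 4: x=2 → posterior Dirichlet(6, 4, 4, 13/4, 3)
obs 5: x=4 → posterior Dirichlet(6, 4, 4, 13/4, 4)
obs 6: x=3 → posterior Dirichlet(6, 4, 4, 17/4, 4)
obs 7: x=3 → posterior Dirichlet(6, 4, 4, 21/4, 4)
obs 8: x=4 → posterior Dirichlet(6, 4, 4, 21/4, 5)
obs 9: x=2 → posterior Dirichlet(6, 4, 5, 21/4, 5)
obs 10: x=4 → posterior Dirichlet(6, 4, 5, 21/4, 6)
obs 11: x=4 → posterior Dirichlet(6, 4, 5, 21/4, 7)
obs 12: x=2 → posterior Dirichlet(6, 4, 6, 21/4, 7)
obs 13: x=0 → posterior Dirichlet(7, 4, 6, 21/4, 7)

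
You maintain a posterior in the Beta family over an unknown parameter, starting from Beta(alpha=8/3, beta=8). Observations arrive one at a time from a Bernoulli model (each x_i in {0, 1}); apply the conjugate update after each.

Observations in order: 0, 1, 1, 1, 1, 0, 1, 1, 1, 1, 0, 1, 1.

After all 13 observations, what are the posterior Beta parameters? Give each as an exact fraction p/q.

alpha=38/3, beta=11

obs 1: x=0 → posterior Beta(8/3, 9)
obs 2: x=1 → posterior Beta(11/3, 9)
obs 3: x=1 → posterior Beta(14/3, 9)
obs 4: x=1 → posterior Beta(17/3, 9)
obs 5: x=1 → posterior Beta(20/3, 9)
obs 6: x=0 → posterior Beta(20/3, 10)
obs 7: x=1 → posterior Beta(23/3, 10)
obs 8: x=1 → posterior Beta(26/3, 10)
obs 9: x=1 → posterior Beta(29/3, 10)
obs 10: x=1 → posterior Beta(32/3, 10)
obs 11: x=0 → posterior Beta(32/3, 11)
obs 12: x=1 → posterior Beta(35/3, 11)
obs 13: x=1 → posterior Beta(38/3, 11)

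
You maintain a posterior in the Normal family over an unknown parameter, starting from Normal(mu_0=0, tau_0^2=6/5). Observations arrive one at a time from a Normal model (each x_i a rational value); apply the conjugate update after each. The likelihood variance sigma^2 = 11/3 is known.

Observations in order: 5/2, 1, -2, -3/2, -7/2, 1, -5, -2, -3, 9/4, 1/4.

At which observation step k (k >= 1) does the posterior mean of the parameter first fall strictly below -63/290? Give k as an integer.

k = 5

obs 1: x=5/2 → posterior Normal(45/73, 66/73)
obs 2: x=1 → posterior Normal(9/13, 66/91)
obs 3: x=-2 → posterior Normal(27/109, 66/109)
obs 4: x=-3/2 → posterior Normal(0, 66/127)
obs 5: x=-7/2 → posterior Normal(-63/145, 66/145)
obs 6: x=1 → posterior Normal(-45/163, 66/163)
obs 7: x=-5 → posterior Normal(-135/181, 66/181)
obs 8: x=-2 → posterior Normal(-171/199, 66/199)
obs 9: x=-3 → posterior Normal(-225/217, 66/217)
obs 10: x=9/4 → posterior Normal(-369/470, 66/235)
obs 11: x=1/4 → posterior Normal(-180/253, 6/23)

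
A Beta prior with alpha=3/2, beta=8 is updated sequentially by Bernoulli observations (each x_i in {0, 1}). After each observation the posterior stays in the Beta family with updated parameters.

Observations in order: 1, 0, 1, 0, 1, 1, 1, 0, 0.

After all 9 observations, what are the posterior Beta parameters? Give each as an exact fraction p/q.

obs 1: x=1 → posterior Beta(5/2, 8)
obs 2: x=0 → posterior Beta(5/2, 9)
obs 3: x=1 → posterior Beta(7/2, 9)
obs 4: x=0 → posterior Beta(7/2, 10)
obs 5: x=1 → posterior Beta(9/2, 10)
obs 6: x=1 → posterior Beta(11/2, 10)
obs 7: x=1 → posterior Beta(13/2, 10)
obs 8: x=0 → posterior Beta(13/2, 11)
obs 9: x=0 → posterior Beta(13/2, 12)

alpha=13/2, beta=12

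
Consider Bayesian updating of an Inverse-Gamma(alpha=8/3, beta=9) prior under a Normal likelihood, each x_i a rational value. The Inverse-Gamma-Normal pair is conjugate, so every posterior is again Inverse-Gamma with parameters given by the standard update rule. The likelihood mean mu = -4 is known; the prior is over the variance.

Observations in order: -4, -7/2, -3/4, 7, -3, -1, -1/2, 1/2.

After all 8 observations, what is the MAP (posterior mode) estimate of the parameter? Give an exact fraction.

obs 1: x=-4 → posterior Inverse-Gamma(19/6, 9)
obs 2: x=-7/2 → posterior Inverse-Gamma(11/3, 73/8)
obs 3: x=-3/4 → posterior Inverse-Gamma(25/6, 461/32)
obs 4: x=7 → posterior Inverse-Gamma(14/3, 2397/32)
obs 5: x=-3 → posterior Inverse-Gamma(31/6, 2413/32)
obs 6: x=-1 → posterior Inverse-Gamma(17/3, 2557/32)
obs 7: x=-1/2 → posterior Inverse-Gamma(37/6, 2753/32)
obs 8: x=1/2 → posterior Inverse-Gamma(20/3, 3077/32)

9231/736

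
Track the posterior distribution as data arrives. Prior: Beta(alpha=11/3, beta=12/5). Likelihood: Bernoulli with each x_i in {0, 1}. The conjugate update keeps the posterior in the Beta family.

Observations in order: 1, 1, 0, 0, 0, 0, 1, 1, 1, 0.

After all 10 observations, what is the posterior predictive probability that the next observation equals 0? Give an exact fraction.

obs 1: x=1 → posterior Beta(14/3, 12/5)
obs 2: x=1 → posterior Beta(17/3, 12/5)
obs 3: x=0 → posterior Beta(17/3, 17/5)
obs 4: x=0 → posterior Beta(17/3, 22/5)
obs 5: x=0 → posterior Beta(17/3, 27/5)
obs 6: x=0 → posterior Beta(17/3, 32/5)
obs 7: x=1 → posterior Beta(20/3, 32/5)
obs 8: x=1 → posterior Beta(23/3, 32/5)
obs 9: x=1 → posterior Beta(26/3, 32/5)
obs 10: x=0 → posterior Beta(26/3, 37/5)

111/241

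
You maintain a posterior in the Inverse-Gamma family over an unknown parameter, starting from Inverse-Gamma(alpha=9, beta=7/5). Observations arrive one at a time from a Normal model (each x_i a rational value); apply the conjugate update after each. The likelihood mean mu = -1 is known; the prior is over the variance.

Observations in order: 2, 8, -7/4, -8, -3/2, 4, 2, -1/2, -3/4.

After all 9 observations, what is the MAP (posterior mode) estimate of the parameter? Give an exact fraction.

obs 1: x=2 → posterior Inverse-Gamma(19/2, 59/10)
obs 2: x=8 → posterior Inverse-Gamma(10, 232/5)
obs 3: x=-7/4 → posterior Inverse-Gamma(21/2, 7469/160)
obs 4: x=-8 → posterior Inverse-Gamma(11, 11389/160)
obs 5: x=-3/2 → posterior Inverse-Gamma(23/2, 11409/160)
obs 6: x=4 → posterior Inverse-Gamma(12, 13409/160)
obs 7: x=2 → posterior Inverse-Gamma(25/2, 14129/160)
obs 8: x=-1/2 → posterior Inverse-Gamma(13, 14149/160)
obs 9: x=-3/4 → posterior Inverse-Gamma(27/2, 7077/80)

7077/1160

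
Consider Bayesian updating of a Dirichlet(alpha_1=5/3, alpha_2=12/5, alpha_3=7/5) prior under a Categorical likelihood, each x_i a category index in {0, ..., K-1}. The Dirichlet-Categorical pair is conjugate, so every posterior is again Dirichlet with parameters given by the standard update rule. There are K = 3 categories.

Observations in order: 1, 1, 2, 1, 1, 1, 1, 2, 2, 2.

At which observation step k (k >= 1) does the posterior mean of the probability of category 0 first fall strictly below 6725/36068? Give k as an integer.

k = 4

obs 1: x=1 → posterior Dirichlet(5/3, 17/5, 7/5)
obs 2: x=1 → posterior Dirichlet(5/3, 22/5, 7/5)
obs 3: x=2 → posterior Dirichlet(5/3, 22/5, 12/5)
obs 4: x=1 → posterior Dirichlet(5/3, 27/5, 12/5)
obs 5: x=1 → posterior Dirichlet(5/3, 32/5, 12/5)
obs 6: x=1 → posterior Dirichlet(5/3, 37/5, 12/5)
obs 7: x=1 → posterior Dirichlet(5/3, 42/5, 12/5)
obs 8: x=2 → posterior Dirichlet(5/3, 42/5, 17/5)
obs 9: x=2 → posterior Dirichlet(5/3, 42/5, 22/5)
obs 10: x=2 → posterior Dirichlet(5/3, 42/5, 27/5)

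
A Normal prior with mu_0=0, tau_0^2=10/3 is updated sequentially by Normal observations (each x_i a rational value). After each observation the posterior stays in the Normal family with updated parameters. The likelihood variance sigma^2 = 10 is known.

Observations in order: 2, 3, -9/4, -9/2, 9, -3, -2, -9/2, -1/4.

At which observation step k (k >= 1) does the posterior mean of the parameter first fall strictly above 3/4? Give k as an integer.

k = 2

obs 1: x=2 → posterior Normal(1/2, 5/2)
obs 2: x=3 → posterior Normal(1, 2)
obs 3: x=-9/4 → posterior Normal(11/24, 5/3)
obs 4: x=-9/2 → posterior Normal(-1/4, 10/7)
obs 5: x=9 → posterior Normal(29/32, 5/4)
obs 6: x=-3 → posterior Normal(17/36, 10/9)
obs 7: x=-2 → posterior Normal(9/40, 1)
obs 8: x=-9/2 → posterior Normal(-9/44, 10/11)
obs 9: x=-1/4 → posterior Normal(-5/24, 5/6)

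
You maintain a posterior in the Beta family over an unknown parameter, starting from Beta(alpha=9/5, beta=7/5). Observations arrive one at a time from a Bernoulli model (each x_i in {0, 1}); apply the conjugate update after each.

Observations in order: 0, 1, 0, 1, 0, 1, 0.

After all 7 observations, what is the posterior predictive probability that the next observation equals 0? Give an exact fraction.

9/17

obs 1: x=0 → posterior Beta(9/5, 12/5)
obs 2: x=1 → posterior Beta(14/5, 12/5)
obs 3: x=0 → posterior Beta(14/5, 17/5)
obs 4: x=1 → posterior Beta(19/5, 17/5)
obs 5: x=0 → posterior Beta(19/5, 22/5)
obs 6: x=1 → posterior Beta(24/5, 22/5)
obs 7: x=0 → posterior Beta(24/5, 27/5)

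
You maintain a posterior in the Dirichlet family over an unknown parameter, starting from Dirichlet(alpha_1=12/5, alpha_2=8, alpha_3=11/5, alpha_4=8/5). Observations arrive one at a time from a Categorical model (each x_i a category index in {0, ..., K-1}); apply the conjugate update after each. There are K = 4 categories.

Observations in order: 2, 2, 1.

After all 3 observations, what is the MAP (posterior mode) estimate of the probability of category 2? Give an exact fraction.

8/33

obs 1: x=2 → posterior Dirichlet(12/5, 8, 16/5, 8/5)
obs 2: x=2 → posterior Dirichlet(12/5, 8, 21/5, 8/5)
obs 3: x=1 → posterior Dirichlet(12/5, 9, 21/5, 8/5)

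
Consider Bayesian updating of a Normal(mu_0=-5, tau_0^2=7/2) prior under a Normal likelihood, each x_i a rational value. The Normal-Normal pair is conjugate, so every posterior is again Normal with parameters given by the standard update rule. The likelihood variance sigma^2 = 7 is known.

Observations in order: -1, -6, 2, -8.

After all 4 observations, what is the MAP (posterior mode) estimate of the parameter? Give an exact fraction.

-23/6

obs 1: x=-1 → posterior Normal(-11/3, 7/3)
obs 2: x=-6 → posterior Normal(-17/4, 7/4)
obs 3: x=2 → posterior Normal(-3, 7/5)
obs 4: x=-8 → posterior Normal(-23/6, 7/6)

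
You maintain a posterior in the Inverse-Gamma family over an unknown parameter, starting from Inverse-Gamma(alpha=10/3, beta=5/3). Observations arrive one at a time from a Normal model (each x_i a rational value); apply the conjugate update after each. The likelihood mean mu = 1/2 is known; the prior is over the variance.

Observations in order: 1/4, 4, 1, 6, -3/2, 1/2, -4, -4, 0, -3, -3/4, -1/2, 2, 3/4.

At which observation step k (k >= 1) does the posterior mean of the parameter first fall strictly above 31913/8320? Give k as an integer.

k = 4

obs 1: x=1/4 → posterior Inverse-Gamma(23/6, 163/96)
obs 2: x=4 → posterior Inverse-Gamma(13/3, 751/96)
obs 3: x=1 → posterior Inverse-Gamma(29/6, 763/96)
obs 4: x=6 → posterior Inverse-Gamma(16/3, 2215/96)
obs 5: x=-3/2 → posterior Inverse-Gamma(35/6, 2407/96)
obs 6: x=1/2 → posterior Inverse-Gamma(19/3, 2407/96)
obs 7: x=-4 → posterior Inverse-Gamma(41/6, 3379/96)
obs 8: x=-4 → posterior Inverse-Gamma(22/3, 4351/96)
obs 9: x=0 → posterior Inverse-Gamma(47/6, 4363/96)
obs 10: x=-3 → posterior Inverse-Gamma(25/3, 4951/96)
obs 11: x=-3/4 → posterior Inverse-Gamma(53/6, 2513/48)
obs 12: x=-1/2 → posterior Inverse-Gamma(28/3, 2537/48)
obs 13: x=2 → posterior Inverse-Gamma(59/6, 2591/48)
obs 14: x=3/4 → posterior Inverse-Gamma(31/3, 5185/96)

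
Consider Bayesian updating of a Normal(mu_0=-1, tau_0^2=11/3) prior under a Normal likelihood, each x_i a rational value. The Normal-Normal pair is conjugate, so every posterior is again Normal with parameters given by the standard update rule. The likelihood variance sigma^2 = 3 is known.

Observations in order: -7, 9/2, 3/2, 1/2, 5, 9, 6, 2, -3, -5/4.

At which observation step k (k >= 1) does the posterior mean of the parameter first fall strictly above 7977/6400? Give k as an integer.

obs 1: x=-7 → posterior Normal(-43/10, 33/20)
obs 2: x=9/2 → posterior Normal(-73/62, 33/31)
obs 3: x=3/2 → posterior Normal(-10/21, 11/14)
obs 4: x=1/2 → posterior Normal(-29/106, 33/53)
obs 5: x=5 → posterior Normal(81/128, 33/64)
obs 6: x=9 → posterior Normal(93/50, 11/25)
obs 7: x=6 → posterior Normal(411/172, 33/86)
obs 8: x=2 → posterior Normal(455/194, 33/97)
obs 9: x=-3 → posterior Normal(389/216, 11/36)
obs 10: x=-5/4 → posterior Normal(723/476, 33/119)

k = 6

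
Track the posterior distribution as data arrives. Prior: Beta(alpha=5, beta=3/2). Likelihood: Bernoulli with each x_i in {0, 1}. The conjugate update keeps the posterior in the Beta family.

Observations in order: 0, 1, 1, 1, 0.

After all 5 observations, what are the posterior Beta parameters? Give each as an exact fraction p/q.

alpha=8, beta=7/2

obs 1: x=0 → posterior Beta(5, 5/2)
obs 2: x=1 → posterior Beta(6, 5/2)
obs 3: x=1 → posterior Beta(7, 5/2)
obs 4: x=1 → posterior Beta(8, 5/2)
obs 5: x=0 → posterior Beta(8, 7/2)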